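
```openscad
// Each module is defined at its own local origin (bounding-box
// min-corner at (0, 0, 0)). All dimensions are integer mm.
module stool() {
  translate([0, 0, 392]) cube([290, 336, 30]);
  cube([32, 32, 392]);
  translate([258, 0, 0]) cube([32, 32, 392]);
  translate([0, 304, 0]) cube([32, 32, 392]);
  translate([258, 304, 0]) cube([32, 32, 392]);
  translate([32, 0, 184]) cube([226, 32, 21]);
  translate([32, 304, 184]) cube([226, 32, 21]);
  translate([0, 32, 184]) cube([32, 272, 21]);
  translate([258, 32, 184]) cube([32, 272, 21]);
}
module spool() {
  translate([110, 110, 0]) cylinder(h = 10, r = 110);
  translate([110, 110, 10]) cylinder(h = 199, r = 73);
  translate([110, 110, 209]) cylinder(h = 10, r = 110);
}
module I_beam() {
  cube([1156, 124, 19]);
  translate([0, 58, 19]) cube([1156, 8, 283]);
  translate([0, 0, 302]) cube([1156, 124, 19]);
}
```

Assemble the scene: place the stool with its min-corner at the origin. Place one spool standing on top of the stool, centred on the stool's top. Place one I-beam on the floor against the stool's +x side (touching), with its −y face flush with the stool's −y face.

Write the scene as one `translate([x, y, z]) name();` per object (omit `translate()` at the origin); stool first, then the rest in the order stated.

stool();
translate([35, 58, 422]) spool();
translate([290, 0, 0]) I_beam();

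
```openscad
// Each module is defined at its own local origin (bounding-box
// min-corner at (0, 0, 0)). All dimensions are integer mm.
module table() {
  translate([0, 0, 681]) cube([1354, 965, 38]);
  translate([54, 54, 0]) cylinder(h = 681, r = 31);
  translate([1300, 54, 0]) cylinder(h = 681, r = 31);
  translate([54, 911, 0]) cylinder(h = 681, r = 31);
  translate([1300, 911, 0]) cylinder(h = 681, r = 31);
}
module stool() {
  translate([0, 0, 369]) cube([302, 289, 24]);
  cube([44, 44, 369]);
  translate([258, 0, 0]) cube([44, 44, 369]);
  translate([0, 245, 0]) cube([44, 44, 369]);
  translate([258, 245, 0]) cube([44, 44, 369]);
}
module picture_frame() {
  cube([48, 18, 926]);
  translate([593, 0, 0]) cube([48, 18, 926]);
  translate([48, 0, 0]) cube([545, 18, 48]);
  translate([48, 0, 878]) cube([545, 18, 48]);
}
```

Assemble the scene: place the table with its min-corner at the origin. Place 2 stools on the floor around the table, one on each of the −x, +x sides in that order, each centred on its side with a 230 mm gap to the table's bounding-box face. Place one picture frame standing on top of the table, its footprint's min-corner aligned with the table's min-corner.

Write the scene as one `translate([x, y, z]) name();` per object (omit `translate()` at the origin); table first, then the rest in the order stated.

table();
translate([-532, 338, 0]) stool();
translate([1584, 338, 0]) stool();
translate([0, 0, 719]) picture_frame();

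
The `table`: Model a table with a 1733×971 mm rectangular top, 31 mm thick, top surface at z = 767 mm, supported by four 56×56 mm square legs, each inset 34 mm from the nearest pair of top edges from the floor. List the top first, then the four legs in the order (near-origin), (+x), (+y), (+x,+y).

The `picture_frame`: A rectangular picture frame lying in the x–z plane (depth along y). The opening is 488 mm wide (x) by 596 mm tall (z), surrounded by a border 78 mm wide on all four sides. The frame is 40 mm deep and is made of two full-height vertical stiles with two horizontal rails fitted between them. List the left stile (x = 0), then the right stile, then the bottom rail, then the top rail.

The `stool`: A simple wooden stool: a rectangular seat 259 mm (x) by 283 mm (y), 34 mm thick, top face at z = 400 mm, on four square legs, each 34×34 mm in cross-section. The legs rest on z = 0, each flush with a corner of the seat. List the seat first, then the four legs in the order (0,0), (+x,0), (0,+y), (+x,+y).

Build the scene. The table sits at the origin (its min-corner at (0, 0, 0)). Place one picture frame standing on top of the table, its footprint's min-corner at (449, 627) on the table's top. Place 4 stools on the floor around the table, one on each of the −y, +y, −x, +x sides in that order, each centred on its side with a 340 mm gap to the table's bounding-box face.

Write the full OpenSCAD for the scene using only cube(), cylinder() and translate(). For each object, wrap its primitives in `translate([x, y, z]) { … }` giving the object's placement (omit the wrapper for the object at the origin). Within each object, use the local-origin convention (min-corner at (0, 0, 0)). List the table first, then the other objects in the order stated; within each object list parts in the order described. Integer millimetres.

translate([0, 0, 736]) cube([1733, 971, 31]);
translate([34, 34, 0]) cube([56, 56, 736]);
translate([1643, 34, 0]) cube([56, 56, 736]);
translate([34, 881, 0]) cube([56, 56, 736]);
translate([1643, 881, 0]) cube([56, 56, 736]);
translate([449, 627, 767]) {
  cube([78, 40, 752]);
  translate([566, 0, 0]) cube([78, 40, 752]);
  translate([78, 0, 0]) cube([488, 40, 78]);
  translate([78, 0, 674]) cube([488, 40, 78]);
}
translate([737, -623, 0]) {
  translate([0, 0, 366]) cube([259, 283, 34]);
  cube([34, 34, 366]);
  translate([225, 0, 0]) cube([34, 34, 366]);
  translate([0, 249, 0]) cube([34, 34, 366]);
  translate([225, 249, 0]) cube([34, 34, 366]);
}
translate([737, 1311, 0]) {
  translate([0, 0, 366]) cube([259, 283, 34]);
  cube([34, 34, 366]);
  translate([225, 0, 0]) cube([34, 34, 366]);
  translate([0, 249, 0]) cube([34, 34, 366]);
  translate([225, 249, 0]) cube([34, 34, 366]);
}
translate([-599, 344, 0]) {
  translate([0, 0, 366]) cube([259, 283, 34]);
  cube([34, 34, 366]);
  translate([225, 0, 0]) cube([34, 34, 366]);
  translate([0, 249, 0]) cube([34, 34, 366]);
  translate([225, 249, 0]) cube([34, 34, 366]);
}
translate([2073, 344, 0]) {
  translate([0, 0, 366]) cube([259, 283, 34]);
  cube([34, 34, 366]);
  translate([225, 0, 0]) cube([34, 34, 366]);
  translate([0, 249, 0]) cube([34, 34, 366]);
  translate([225, 249, 0]) cube([34, 34, 366]);
}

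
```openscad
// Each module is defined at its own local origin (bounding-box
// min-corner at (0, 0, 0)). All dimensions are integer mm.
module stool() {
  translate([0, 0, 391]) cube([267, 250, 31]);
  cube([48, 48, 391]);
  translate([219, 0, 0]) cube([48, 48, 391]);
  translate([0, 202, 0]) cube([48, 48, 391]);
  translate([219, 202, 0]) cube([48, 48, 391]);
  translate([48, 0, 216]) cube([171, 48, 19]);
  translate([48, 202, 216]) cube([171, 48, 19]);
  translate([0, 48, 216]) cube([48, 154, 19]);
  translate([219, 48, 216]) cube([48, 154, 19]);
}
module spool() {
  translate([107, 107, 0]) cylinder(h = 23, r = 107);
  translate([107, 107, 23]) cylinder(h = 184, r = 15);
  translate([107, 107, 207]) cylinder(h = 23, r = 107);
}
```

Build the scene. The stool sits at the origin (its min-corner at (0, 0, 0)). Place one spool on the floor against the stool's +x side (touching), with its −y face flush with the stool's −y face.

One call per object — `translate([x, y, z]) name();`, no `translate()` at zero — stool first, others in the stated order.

stool();
translate([267, 0, 0]) spool();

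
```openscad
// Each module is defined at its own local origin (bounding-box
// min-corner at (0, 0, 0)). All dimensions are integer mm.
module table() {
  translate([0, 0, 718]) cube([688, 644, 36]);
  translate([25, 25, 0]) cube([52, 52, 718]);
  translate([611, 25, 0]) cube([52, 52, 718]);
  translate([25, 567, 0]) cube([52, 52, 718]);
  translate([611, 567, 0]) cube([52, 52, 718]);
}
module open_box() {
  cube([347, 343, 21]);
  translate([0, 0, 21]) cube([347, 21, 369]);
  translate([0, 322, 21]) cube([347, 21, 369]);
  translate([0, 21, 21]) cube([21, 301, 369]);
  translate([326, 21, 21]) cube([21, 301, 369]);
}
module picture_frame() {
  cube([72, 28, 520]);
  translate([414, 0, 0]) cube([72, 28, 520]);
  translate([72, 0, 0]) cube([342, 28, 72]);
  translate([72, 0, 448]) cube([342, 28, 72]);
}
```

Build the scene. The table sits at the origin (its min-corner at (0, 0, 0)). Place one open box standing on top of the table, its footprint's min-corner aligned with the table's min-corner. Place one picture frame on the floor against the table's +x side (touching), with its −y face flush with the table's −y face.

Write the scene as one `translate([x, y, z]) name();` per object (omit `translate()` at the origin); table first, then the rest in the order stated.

table();
translate([0, 0, 754]) open_box();
translate([688, 0, 0]) picture_frame();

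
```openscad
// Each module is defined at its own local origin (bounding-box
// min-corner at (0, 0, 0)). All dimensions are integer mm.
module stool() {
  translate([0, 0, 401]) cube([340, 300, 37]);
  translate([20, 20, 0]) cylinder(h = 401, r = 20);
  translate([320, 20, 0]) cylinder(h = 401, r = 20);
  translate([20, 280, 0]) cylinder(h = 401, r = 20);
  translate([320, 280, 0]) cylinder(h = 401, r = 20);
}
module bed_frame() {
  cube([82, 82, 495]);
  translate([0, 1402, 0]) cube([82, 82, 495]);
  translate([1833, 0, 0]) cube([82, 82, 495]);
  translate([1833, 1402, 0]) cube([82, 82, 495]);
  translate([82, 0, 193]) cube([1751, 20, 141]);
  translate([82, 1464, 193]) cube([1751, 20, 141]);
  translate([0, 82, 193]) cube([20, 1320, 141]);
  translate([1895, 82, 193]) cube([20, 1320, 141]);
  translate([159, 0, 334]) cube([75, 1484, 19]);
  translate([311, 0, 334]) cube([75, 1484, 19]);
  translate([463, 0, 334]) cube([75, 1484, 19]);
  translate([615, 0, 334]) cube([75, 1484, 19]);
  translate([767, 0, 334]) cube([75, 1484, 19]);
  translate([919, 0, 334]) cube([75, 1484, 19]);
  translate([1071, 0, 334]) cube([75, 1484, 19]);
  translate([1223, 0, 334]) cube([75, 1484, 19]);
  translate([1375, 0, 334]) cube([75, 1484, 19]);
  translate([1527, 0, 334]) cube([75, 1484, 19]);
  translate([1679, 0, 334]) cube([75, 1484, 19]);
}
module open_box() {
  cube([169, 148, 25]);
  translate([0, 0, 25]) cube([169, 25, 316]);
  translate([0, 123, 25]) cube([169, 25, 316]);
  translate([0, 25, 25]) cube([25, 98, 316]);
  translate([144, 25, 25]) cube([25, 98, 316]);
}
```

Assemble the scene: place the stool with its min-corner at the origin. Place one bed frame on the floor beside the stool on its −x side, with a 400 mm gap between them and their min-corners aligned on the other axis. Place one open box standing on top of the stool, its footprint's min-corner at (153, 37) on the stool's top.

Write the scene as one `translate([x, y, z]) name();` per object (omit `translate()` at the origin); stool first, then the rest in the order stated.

stool();
translate([-2315, 0, 0]) bed_frame();
translate([153, 37, 438]) open_box();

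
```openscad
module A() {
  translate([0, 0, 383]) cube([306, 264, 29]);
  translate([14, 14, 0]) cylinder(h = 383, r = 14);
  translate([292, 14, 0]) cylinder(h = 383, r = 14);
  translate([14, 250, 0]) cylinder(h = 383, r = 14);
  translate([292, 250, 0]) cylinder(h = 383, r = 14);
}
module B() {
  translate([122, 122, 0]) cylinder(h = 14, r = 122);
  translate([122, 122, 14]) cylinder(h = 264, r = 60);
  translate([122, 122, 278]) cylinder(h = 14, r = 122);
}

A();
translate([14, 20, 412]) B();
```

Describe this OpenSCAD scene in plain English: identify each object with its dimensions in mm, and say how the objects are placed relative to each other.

A is a four-legged stool. The seat is a 306×264×29 mm slab whose top surface is at z = 412 mm; four round legs, each 28 mm in diameter, run from the floor (z = 0) to the underside of the seat, each leg's axis is inset half a diameter from the nearest pair of seat edges (so the leg's bounding box is flush with the corner).

B is a spool: two coaxial disc flanges of radius 122 mm and thickness 14 mm, joined by a core cylinder of radius 60 mm and height 264 mm. The lower flange rests on z = 0 and the three cylinders share a vertical axis.

The spool is on top of the stool.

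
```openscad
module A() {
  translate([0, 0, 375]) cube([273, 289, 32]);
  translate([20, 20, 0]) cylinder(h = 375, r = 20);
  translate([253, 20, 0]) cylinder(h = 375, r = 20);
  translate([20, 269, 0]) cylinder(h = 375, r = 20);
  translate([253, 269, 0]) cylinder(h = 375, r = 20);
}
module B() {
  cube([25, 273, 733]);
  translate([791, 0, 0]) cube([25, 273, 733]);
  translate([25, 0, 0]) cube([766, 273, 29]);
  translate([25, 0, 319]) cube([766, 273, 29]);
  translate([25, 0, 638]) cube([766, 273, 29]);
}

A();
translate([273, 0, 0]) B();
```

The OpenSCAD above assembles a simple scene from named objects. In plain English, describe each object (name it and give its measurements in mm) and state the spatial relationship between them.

A is a four-legged stool. The seat is 273×289 mm, 32 mm thick, top at z = 407 mm. It stands on four round legs, each 40 mm in diameter, from z = 0 to the seat underside, each leg's axis is inset half a diameter from the nearest pair of seat edges (so the leg's bounding box is flush with the corner).

B is an open bookshelf. Two side panels, each 25 mm thick, 273 mm deep and 733 mm tall, stand 816 mm apart (outside-to-outside). Between them sit 3 shelves, each 29 mm thick and 273 mm deep, spanning the full gap between the sides. The bottom shelf rests on the floor (its underside at z = 0) and the clear gap between one shelf's top and the next shelf's underside is 290 mm.

The bookshelf is against the stool's +x side, with their −y faces flush.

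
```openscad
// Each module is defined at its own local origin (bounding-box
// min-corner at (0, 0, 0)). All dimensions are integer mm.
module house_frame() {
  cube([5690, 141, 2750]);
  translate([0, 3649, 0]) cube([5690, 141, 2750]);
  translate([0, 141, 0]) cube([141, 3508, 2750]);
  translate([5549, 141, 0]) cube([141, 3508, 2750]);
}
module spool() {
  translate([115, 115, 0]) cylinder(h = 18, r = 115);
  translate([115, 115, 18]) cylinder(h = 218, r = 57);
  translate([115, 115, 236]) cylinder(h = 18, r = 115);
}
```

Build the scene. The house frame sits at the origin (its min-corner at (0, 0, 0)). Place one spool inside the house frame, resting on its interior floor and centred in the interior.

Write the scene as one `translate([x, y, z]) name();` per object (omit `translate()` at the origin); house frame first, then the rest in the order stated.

house_frame();
translate([2730, 1780, 0]) spool();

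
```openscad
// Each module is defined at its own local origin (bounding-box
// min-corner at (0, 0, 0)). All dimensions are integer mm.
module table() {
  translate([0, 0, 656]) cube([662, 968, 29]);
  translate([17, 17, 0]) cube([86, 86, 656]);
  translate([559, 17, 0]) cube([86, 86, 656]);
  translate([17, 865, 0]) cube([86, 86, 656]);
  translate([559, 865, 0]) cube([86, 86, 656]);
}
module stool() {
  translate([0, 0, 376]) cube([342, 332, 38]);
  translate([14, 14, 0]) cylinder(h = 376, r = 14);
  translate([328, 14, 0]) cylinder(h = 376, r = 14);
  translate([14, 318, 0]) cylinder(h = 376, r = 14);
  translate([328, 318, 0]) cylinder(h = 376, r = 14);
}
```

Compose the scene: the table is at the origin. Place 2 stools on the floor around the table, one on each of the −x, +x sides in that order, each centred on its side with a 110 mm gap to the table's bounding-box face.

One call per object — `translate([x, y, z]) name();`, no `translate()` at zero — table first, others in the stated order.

table();
translate([-452, 318, 0]) stool();
translate([772, 318, 0]) stool();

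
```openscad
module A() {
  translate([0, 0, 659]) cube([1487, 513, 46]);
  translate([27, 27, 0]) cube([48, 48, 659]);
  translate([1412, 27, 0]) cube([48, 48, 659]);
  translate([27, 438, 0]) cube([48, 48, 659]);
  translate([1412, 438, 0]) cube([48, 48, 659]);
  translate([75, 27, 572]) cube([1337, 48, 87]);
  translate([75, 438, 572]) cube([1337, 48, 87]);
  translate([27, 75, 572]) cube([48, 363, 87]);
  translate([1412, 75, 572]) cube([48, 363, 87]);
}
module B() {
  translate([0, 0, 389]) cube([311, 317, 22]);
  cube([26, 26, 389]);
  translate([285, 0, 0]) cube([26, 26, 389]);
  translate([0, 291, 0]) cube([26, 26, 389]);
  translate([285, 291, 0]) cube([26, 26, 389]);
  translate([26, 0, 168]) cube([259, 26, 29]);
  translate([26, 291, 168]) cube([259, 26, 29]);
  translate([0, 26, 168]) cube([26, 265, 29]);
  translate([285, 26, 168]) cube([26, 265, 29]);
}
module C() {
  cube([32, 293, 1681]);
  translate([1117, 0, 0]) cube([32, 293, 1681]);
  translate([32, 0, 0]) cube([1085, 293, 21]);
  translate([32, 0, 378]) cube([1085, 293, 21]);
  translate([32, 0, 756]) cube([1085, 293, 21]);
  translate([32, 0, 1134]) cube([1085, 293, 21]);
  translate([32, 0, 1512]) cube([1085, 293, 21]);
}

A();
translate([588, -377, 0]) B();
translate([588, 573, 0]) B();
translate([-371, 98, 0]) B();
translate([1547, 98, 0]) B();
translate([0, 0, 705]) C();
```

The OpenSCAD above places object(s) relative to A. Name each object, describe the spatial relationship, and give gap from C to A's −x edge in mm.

A is a table. B is a stool. C is a bookshelf. Four stools sit around the table at the −y, +y, −x, +x sides. The bookshelf is on top of the table. The gap from the bookshelf to the table's −x edge is 0 mm.

The bookshelf's min-x is at 0; the table's min-x is 0; gap = 0 mm.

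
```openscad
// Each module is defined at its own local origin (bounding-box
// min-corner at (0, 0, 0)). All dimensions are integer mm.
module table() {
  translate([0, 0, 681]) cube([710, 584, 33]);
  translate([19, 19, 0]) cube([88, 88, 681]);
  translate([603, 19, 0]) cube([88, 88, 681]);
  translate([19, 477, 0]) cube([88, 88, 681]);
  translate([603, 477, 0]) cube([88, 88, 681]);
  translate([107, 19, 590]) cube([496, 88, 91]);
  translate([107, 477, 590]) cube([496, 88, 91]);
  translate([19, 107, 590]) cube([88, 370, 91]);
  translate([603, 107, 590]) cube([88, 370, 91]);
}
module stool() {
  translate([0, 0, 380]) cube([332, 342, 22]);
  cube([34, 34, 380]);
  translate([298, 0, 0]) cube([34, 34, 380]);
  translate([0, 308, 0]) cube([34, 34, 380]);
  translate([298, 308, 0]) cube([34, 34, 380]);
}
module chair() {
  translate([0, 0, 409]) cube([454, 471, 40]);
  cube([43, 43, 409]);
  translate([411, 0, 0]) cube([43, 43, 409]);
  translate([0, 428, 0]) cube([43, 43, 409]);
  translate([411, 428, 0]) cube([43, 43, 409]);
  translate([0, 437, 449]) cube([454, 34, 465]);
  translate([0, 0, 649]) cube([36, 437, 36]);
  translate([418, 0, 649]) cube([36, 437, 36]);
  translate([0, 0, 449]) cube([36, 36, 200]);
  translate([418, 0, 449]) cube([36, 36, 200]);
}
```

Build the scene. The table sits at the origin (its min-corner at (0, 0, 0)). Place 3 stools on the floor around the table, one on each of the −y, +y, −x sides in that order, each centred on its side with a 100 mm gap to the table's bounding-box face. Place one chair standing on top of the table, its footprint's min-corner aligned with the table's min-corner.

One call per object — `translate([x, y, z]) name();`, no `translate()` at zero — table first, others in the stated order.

table();
translate([189, -442, 0]) stool();
translate([189, 684, 0]) stool();
translate([-432, 121, 0]) stool();
translate([0, 0, 714]) chair();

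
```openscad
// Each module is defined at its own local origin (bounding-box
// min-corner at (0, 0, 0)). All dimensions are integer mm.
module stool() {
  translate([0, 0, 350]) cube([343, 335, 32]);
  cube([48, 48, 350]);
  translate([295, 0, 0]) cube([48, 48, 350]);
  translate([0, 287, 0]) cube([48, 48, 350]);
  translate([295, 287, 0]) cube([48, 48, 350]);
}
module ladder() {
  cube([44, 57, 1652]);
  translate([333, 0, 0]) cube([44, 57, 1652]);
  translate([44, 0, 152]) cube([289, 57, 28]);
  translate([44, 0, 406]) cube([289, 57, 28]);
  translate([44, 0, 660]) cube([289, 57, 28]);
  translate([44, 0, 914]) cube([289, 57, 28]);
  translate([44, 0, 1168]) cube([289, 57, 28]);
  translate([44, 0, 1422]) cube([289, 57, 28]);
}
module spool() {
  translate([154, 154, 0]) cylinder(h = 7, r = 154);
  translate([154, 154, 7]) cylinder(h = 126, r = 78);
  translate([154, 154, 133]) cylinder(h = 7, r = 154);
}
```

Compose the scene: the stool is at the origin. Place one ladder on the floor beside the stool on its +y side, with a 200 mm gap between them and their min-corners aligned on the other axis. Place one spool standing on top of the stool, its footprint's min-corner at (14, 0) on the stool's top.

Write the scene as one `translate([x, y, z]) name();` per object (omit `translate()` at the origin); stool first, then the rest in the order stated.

stool();
translate([0, 535, 0]) ladder();
translate([14, 0, 382]) spool();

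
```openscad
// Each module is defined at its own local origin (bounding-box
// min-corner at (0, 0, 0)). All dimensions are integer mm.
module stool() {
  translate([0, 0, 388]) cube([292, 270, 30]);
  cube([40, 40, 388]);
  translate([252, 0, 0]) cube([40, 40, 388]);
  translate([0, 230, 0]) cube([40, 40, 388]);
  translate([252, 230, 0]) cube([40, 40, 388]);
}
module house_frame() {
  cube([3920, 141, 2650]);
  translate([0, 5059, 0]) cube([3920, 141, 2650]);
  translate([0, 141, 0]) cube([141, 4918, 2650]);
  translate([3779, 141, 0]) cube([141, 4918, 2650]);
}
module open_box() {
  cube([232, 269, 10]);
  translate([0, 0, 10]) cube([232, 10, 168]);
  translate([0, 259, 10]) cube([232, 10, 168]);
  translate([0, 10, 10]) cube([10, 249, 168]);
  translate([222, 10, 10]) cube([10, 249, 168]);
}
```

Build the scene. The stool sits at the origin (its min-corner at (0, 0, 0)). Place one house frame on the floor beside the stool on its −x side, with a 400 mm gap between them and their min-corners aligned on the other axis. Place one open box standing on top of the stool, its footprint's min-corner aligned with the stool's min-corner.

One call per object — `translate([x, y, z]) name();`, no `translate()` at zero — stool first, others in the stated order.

stool();
translate([-4320, 0, 0]) house_frame();
translate([0, 0, 418]) open_box();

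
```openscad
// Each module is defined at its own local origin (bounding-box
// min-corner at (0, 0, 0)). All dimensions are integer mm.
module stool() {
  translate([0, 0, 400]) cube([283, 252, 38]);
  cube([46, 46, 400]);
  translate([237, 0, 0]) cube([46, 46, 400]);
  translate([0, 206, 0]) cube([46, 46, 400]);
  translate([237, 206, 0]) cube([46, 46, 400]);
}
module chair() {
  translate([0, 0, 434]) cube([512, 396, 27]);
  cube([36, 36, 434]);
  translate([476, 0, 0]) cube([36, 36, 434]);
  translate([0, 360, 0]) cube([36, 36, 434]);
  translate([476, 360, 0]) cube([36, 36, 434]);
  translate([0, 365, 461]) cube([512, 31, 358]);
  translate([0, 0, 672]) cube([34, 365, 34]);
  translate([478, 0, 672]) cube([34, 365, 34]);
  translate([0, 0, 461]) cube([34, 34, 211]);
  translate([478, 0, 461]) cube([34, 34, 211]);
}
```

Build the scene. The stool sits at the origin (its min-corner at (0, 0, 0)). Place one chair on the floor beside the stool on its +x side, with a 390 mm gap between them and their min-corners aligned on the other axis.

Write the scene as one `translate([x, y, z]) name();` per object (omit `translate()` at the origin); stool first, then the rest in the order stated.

stool();
translate([673, 0, 0]) chair();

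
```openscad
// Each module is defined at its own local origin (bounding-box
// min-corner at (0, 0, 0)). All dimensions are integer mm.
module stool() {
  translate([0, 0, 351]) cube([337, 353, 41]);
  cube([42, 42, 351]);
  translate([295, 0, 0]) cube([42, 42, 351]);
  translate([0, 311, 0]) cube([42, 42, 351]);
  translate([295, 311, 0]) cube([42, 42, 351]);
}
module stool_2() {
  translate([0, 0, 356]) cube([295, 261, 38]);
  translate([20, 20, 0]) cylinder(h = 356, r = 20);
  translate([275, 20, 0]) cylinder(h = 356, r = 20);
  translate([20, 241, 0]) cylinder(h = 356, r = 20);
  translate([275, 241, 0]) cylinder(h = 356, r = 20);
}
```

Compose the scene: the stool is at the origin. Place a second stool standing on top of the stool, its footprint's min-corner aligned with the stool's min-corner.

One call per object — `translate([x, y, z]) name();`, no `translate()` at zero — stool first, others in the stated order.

stool();
translate([0, 0, 392]) stool_2();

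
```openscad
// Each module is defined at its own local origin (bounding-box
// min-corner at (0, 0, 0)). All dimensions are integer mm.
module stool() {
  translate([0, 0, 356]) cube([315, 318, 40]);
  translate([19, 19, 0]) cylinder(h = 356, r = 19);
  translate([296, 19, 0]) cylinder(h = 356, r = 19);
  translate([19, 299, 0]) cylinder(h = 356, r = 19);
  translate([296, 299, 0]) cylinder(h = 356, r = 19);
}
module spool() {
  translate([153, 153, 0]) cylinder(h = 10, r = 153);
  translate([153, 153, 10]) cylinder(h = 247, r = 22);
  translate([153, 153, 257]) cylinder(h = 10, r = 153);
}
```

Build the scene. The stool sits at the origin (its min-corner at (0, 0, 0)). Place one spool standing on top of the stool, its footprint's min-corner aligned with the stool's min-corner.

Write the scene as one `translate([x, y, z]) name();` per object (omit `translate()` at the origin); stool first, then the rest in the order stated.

stool();
translate([0, 0, 396]) spool();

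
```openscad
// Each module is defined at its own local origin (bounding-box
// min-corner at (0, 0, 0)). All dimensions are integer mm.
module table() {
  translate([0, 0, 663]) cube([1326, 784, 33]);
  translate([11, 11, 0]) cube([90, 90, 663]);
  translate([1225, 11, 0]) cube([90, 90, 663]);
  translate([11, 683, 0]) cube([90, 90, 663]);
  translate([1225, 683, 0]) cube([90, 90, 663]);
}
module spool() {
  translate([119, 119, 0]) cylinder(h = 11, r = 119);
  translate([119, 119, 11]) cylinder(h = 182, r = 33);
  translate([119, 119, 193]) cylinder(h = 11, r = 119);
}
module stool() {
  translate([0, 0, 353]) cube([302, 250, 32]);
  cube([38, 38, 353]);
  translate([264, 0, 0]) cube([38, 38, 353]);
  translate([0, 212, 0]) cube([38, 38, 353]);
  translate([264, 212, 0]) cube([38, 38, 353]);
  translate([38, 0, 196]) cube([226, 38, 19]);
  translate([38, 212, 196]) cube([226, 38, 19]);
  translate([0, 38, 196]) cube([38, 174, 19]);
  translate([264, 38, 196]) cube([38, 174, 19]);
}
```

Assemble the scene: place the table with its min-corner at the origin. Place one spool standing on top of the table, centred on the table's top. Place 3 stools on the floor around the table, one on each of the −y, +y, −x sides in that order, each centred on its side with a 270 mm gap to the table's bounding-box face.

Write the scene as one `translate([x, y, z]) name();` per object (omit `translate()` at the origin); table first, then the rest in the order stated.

table();
translate([544, 273, 696]) spool();
translate([512, -520, 0]) stool();
translate([512, 1054, 0]) stool();
translate([-572, 267, 0]) stool();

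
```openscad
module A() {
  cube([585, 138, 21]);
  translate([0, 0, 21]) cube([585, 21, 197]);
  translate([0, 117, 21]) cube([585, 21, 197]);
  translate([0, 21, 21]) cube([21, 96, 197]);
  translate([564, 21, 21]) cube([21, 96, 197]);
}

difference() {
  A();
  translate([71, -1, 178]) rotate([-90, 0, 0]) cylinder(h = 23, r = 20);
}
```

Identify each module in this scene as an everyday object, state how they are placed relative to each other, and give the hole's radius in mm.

The subtracted cylinder has r = 20 mm.

A is an open box. The open box has a circular hole through its front wall. The hole's radius is 20 mm.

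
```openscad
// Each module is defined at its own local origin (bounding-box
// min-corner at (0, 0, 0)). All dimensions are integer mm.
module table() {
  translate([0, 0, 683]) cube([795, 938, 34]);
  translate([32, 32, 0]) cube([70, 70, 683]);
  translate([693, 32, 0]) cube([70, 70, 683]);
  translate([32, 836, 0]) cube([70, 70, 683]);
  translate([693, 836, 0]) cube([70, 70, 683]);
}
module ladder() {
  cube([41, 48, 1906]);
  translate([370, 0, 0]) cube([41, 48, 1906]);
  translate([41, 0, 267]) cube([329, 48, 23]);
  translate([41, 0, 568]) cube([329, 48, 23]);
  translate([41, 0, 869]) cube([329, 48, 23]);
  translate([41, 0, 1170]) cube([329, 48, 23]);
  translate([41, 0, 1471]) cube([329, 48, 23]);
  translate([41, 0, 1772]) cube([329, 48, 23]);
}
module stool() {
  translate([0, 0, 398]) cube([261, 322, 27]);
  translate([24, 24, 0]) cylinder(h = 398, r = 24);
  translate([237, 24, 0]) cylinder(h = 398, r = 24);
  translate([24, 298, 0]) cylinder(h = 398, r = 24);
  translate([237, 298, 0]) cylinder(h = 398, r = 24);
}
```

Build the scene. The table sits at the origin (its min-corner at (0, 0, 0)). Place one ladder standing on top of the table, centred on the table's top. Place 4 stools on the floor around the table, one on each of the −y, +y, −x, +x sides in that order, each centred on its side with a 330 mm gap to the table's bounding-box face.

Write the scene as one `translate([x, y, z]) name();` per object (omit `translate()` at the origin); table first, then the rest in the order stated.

table();
translate([192, 445, 717]) ladder();
translate([267, -652, 0]) stool();
translate([267, 1268, 0]) stool();
translate([-591, 308, 0]) stool();
translate([1125, 308, 0]) stool();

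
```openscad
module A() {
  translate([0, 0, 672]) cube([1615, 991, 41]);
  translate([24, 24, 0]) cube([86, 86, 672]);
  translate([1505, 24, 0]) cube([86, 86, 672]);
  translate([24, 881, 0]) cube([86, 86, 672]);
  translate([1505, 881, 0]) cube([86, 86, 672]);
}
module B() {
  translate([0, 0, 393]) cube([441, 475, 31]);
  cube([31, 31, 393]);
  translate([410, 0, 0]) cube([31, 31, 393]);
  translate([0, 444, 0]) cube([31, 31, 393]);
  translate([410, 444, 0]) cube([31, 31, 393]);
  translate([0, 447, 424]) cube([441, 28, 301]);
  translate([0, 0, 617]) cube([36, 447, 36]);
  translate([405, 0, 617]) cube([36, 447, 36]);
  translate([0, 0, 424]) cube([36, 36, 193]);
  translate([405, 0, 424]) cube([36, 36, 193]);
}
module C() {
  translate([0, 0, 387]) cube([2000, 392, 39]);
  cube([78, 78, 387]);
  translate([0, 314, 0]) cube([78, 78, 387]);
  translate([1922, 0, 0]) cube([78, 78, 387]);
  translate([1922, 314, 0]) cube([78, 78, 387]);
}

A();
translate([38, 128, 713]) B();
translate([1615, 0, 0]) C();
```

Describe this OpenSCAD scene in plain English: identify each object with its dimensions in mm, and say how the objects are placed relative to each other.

A is a table with a 1615×991 mm rectangular top, 41 mm thick, top surface at z = 713 mm, supported by four 86×86 mm square legs, each inset 24 mm from the nearest pair of top edges, running from the floor.

B is a chair. The seat is a 441×475×31 mm slab with its top at z = 424 mm, on four 31×31 mm corner legs (flush with the seat edges, standing on z = 0). A flat backrest 28 mm thick, 301 mm tall, spans the full seat width and rises from the seat top along its +y edge, rear face flush with the rear of the seat. Two armrests of 36×36 mm section run along each side from the seat's front edge to the front of the backrest, top faces 229 mm above the seat top and outer faces flush with the seat's x-edges; a 36×36 mm post under the front of each armrest stands on the seat at the front corner.

C is a long wooden bench with a 2000 mm (x) × 392 mm (y) seat, 39 mm thick, its top surface 426 mm above the floor. Four 78 mm square legs at the seat corners, flush with the edges, run from z = 0 to the seat underside.

The chair is on top of the table. The bench is against the table's +x side, with their −y faces flush.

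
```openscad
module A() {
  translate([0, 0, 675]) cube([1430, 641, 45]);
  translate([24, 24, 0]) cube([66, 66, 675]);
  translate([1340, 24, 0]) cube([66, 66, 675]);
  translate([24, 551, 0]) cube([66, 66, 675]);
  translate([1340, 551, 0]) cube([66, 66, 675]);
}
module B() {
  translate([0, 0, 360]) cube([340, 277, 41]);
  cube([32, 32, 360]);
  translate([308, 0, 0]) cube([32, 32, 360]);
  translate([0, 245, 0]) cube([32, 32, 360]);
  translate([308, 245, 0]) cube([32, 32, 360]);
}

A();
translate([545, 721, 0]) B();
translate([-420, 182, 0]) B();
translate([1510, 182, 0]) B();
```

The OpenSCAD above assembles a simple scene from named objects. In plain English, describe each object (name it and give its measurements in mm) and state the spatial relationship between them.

A is a rectangular dining table. The top is 1430×641×45 mm with its upper surface at z = 720 mm. It stands on four 66×66 mm square legs, each inset 24 mm from the nearest pair of top edges, running from the floor to the underside of the top.

B is a four-legged stool. The seat is a 340×277×41 mm slab whose top surface is at z = 401 mm; four square legs, each 32×32 mm in cross-section, run from the floor (z = 0) to the underside of the seat, each flush with a corner of the seat.

Three stools sit around the table at the +y, −x, +x sides.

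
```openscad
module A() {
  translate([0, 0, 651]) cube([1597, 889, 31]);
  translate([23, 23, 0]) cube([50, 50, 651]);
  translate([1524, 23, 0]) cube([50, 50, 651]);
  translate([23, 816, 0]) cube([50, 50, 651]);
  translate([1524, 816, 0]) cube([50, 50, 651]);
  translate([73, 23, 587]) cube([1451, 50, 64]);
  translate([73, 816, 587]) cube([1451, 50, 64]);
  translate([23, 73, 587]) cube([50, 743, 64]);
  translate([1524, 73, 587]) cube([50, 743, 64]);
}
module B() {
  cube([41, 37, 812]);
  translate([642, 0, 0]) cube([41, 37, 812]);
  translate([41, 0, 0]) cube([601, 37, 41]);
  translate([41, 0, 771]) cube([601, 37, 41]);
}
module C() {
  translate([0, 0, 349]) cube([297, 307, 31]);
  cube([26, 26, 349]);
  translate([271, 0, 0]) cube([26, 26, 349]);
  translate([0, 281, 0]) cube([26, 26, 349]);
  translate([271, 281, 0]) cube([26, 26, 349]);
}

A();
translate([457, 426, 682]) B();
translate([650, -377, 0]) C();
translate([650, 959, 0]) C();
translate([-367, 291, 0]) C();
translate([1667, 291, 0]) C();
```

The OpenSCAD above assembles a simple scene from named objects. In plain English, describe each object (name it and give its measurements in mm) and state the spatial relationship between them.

A is a table: top 1597 mm (x) × 889 mm (y), 31 mm thick, upper face at z = 682 mm, on four 50×50 mm square legs, each inset 23 mm from the nearest pair of top edges, running from z = 0 to the bottom of the top. Four apron rails, 50 mm thick and 64 mm tall, run between adjacent legs with their top edges flush with the underside of the top and their outer faces flush with the legs' outer faces.

B is a rectangular picture frame lying in the x–z plane (depth along y). The opening is 601 mm wide (x) by 730 mm tall (z), surrounded by a border 41 mm wide on all four sides. The frame is 37 mm deep and is made of two full-height vertical stiles with two horizontal rails fitted between them.

C is a four-legged stool. The seat is 297×307 mm, 31 mm thick, top at z = 380 mm. It stands on four square legs, each 26×26 mm in cross-section, from z = 0 to the seat underside, each flush with a corner of the seat.

The picture frame is on top of the table, centred. Four stools sit around the table at the −y, +y, −x, +x sides.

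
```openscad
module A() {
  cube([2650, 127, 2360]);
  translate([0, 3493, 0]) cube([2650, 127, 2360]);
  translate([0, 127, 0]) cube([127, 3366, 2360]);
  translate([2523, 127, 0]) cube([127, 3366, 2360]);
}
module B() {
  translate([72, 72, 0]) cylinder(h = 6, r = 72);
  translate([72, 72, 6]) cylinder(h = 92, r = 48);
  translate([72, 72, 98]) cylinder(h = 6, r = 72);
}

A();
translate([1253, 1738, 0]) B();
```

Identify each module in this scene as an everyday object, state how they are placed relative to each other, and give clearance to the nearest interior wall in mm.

Clearances: x = 1126, y = 1611; minimum 1126 mm.

A is a house frame. B is a spool. The spool sits inside the house frame, centred. The clearance to the nearest interior wall is 1126 mm.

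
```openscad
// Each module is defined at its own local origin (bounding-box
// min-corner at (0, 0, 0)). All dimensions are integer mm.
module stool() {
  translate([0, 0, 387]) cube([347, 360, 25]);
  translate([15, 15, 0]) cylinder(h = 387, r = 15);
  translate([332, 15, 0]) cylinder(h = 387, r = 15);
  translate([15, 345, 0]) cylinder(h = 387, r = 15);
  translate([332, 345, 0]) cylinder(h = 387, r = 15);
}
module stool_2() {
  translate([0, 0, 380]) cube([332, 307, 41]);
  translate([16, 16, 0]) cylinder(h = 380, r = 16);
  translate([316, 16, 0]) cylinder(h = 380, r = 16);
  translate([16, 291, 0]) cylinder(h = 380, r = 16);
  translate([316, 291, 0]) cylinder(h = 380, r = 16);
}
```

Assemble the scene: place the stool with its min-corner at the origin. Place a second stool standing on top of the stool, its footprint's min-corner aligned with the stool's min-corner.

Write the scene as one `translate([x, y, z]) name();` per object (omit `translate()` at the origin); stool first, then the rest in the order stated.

stool();
translate([0, 0, 412]) stool_2();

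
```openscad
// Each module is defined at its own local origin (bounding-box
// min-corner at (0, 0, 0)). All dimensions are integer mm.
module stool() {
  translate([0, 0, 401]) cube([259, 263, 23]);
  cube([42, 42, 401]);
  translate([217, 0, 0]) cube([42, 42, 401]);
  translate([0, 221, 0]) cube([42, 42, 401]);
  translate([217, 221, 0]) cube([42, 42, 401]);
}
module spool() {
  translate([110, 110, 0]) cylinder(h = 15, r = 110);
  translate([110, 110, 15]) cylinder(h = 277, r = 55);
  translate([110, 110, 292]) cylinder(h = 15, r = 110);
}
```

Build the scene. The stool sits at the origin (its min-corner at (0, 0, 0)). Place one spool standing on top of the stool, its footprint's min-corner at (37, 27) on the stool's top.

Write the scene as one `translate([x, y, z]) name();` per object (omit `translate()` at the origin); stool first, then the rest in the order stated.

stool();
translate([37, 27, 424]) spool();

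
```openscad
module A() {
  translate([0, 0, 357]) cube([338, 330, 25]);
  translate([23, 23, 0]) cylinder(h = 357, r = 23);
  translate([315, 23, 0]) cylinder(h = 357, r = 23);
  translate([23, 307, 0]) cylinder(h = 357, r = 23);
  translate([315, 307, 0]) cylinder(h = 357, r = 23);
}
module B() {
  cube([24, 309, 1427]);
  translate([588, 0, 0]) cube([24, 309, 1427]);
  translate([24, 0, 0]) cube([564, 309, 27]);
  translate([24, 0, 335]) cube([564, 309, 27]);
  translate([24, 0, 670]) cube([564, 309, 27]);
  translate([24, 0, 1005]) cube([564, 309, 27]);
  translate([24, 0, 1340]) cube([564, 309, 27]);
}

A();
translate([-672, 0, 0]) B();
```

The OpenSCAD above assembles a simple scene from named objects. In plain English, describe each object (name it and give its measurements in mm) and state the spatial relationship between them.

A is a simple wooden stool: a rectangular seat 338 mm (x) by 330 mm (y), 25 mm thick, top face at z = 382 mm, on four round legs, each 46 mm in diameter. The legs rest on z = 0, each leg's axis is inset half a diameter from the nearest pair of seat edges (so the leg's bounding box is flush with the corner).

B is an open bookshelf. Two side panels, each 24 mm thick, 309 mm deep and 1427 mm tall, stand 612 mm apart (outside-to-outside). Between them sit 5 shelves, each 27 mm thick and 309 mm deep, spanning the full gap between the sides. The bottom shelf rests on the floor (its underside at z = 0) and the clear gap between one shelf's top and the next shelf's underside is 308 mm.

The bookshelf is on the floor beside the stool on its −x side.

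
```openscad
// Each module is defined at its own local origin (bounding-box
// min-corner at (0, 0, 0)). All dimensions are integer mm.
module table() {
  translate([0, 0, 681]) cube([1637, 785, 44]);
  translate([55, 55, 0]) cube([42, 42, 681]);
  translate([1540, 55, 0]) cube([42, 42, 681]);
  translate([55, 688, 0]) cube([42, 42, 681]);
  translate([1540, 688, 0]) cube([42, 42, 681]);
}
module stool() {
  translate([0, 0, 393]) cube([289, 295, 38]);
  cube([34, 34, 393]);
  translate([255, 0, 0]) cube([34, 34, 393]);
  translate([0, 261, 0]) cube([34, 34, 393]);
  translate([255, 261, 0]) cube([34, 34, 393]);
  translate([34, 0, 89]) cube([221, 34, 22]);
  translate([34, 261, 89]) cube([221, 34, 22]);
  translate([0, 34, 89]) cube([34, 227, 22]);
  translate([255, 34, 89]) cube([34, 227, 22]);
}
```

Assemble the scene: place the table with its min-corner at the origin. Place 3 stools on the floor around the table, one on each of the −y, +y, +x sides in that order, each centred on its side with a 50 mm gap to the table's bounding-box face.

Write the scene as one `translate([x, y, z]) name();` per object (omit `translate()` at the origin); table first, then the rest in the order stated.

table();
translate([674, -345, 0]) stool();
translate([674, 835, 0]) stool();
translate([1687, 245, 0]) stool();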